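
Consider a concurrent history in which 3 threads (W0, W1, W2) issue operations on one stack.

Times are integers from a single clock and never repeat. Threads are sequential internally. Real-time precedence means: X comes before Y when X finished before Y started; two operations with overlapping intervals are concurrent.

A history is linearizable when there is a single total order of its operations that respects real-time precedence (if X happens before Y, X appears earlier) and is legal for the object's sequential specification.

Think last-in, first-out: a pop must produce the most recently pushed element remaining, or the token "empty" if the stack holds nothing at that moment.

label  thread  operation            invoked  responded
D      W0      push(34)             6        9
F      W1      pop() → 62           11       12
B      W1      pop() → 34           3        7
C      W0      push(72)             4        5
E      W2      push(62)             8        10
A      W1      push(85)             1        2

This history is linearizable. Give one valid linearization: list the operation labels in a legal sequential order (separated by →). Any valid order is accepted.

A → C → D → B → E → F

step 1: A push(85) — stack <85>
step 2: C push(72) — stack <85,72>
step 3: D push(34) — stack <85,72,34>
step 4: B pop() → 34 — stack <85,72>
step 5: E push(62) — stack <85,72,62>
step 6: F pop() → 62 — stack <85,72>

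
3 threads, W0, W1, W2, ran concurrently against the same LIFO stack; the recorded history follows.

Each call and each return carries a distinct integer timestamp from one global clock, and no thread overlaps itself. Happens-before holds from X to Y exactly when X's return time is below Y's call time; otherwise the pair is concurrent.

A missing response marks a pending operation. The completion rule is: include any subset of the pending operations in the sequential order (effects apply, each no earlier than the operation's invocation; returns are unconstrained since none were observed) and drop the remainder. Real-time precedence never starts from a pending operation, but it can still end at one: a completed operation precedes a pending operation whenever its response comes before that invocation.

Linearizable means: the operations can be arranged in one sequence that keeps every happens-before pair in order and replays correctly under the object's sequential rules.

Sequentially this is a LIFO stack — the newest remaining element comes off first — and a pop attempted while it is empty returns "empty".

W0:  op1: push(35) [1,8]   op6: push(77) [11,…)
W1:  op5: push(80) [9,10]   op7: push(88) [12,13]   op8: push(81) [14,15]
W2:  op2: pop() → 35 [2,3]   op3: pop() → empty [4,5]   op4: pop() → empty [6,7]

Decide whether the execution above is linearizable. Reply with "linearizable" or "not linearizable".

a witness: op1, op2, op3, op4, op5, op6, op7, op8
after step 1 (op1 push(35)): stack <35>
after step 2 (op2 pop() → 35): stack <>
after step 3 (op3 pop() → empty): stack <>
after step 4 (op4 pop() → empty): stack <>
after step 5 (op5 push(80)): stack <80>
after step 6 (op6 push(77) (pending, included)): stack <80,77>
after step 7 (op7 push(88)): stack <80,77,88>
after step 8 (op8 push(81)): stack <80,77,88,81>

linearizable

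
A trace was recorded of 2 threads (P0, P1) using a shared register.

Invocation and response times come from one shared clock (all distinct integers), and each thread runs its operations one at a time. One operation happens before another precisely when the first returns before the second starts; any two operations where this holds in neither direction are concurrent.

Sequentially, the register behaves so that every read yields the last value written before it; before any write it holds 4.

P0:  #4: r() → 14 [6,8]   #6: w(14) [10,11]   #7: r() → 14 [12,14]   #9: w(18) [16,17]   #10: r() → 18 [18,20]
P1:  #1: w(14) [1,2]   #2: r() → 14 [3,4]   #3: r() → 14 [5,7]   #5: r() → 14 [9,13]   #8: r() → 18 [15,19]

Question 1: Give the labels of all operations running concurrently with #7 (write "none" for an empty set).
#7 runs from 12 to 14; window-overlapping ops are concurrent
#1 [1,2]: before
#2 [3,4]: before
#3 [5,7]: before
#4 [6,8]: before
#5 [9,13]: concurrent
#6 [10,11]: before
#8 [15,19]: after
#9 [16,17]: after
#10 [18,20]: after

#5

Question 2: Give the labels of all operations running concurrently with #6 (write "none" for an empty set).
#6 spans [10,11]: anything still running between times 10 and 11 counts as concurrent
#1 [1,2]: before
#2 [3,4]: before
#3 [5,7]: before
#4 [6,8]: before
#5 [9,13]: concurrent
#7 [12,14]: after
#8 [15,19]: after
#9 [16,17]: after
#10 [18,20]: after

#5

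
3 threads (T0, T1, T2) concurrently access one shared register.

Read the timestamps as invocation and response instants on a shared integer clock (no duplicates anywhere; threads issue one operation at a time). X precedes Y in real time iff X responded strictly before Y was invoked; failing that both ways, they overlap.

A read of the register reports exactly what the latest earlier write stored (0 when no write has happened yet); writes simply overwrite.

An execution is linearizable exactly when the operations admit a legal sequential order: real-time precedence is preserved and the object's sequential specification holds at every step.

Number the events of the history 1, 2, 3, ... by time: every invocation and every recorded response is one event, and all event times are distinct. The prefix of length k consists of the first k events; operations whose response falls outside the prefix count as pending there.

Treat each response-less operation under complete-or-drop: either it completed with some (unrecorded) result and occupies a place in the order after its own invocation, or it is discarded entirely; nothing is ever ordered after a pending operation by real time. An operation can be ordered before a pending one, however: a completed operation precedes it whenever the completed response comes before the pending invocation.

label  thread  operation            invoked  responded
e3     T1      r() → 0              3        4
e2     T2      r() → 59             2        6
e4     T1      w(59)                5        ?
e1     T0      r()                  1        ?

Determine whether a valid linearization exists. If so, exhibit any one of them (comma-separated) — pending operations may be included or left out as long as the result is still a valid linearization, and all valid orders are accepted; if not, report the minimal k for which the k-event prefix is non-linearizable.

linearizable — witness: e1, e3, e4, e2

after step 1 (e1 r() (pending, included)): value 0
after step 2 (e3 r() → 0): value 0
after step 3 (e4 w(59) (pending, included)): value 59
after step 4 (e2 r() → 59): value 59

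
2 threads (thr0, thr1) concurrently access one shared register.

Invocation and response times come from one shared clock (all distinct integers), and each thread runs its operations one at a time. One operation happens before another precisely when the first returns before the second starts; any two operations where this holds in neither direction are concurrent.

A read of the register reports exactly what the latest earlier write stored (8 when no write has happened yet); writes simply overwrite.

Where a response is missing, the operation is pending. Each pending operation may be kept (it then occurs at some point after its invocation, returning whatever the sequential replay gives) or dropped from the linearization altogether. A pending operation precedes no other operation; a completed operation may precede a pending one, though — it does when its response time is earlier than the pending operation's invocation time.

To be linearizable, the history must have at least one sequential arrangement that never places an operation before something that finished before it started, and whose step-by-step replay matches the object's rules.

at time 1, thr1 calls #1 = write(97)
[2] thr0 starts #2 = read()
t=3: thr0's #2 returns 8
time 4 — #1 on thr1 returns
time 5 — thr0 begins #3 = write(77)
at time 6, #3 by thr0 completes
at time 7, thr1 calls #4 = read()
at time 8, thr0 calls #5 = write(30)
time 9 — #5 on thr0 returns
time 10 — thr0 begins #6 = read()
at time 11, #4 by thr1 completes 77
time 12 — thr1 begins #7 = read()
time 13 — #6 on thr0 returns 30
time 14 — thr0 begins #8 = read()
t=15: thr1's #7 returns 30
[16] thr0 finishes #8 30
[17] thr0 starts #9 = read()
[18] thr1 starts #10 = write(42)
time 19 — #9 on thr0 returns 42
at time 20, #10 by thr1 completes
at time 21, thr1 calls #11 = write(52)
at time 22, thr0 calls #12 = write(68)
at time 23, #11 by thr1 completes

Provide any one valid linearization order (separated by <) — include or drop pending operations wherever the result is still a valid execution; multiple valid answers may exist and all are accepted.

#2 < #1 < #3 < #4 < #5 < #6 < #7 < #8 < #10 < #9 < #11

after step 1 (#2 read() → 8): value 8
after step 2 (#1 write(97)): value 97
after step 3 (#3 write(77)): value 77
after step 4 (#4 read() → 77): value 77
after step 5 (#5 write(30)): value 30
after step 6 (#6 read() → 30): value 30
after step 7 (#7 read() → 30): value 30
after step 8 (#8 read() → 30): value 30
after step 9 (#10 write(42)): value 42
after step 10 (#9 read() → 42): value 42
after step 11 (#11 write(52)): value 52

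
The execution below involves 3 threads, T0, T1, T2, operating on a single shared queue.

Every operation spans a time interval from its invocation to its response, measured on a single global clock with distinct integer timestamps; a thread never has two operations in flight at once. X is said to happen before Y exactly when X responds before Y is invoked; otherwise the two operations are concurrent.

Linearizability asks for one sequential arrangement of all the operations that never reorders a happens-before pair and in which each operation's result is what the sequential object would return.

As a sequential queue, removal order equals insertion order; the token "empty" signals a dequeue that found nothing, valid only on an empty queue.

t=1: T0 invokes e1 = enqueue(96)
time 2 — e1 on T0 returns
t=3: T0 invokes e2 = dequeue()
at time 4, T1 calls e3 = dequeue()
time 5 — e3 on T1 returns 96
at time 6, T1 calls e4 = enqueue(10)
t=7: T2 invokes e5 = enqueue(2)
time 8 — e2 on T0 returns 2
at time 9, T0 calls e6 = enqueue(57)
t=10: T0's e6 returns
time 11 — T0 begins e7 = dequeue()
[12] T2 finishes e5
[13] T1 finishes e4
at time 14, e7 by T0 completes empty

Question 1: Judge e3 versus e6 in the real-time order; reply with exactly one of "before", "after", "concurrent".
e3 spans [4,5], e6 spans [9,10]
resp(e3)=5 < inv(e6)=9

before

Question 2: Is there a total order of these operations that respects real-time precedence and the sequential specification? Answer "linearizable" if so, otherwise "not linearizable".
through event 13 a valid linearization exists; event 14 (e7 responding at time 14) ends that
7 completed operations, 32 real-time-consistent orders — every queue replay fails
one such order, e1, e2, e3, e4, e5, e6, e7, breaks at step 2 where e2 dequeue() → 2 is illegal
one such order, e1, e2, e3, e4, e6, e5, e7, breaks at step 2 where e2 dequeue() → 2 is illegal

not linearizable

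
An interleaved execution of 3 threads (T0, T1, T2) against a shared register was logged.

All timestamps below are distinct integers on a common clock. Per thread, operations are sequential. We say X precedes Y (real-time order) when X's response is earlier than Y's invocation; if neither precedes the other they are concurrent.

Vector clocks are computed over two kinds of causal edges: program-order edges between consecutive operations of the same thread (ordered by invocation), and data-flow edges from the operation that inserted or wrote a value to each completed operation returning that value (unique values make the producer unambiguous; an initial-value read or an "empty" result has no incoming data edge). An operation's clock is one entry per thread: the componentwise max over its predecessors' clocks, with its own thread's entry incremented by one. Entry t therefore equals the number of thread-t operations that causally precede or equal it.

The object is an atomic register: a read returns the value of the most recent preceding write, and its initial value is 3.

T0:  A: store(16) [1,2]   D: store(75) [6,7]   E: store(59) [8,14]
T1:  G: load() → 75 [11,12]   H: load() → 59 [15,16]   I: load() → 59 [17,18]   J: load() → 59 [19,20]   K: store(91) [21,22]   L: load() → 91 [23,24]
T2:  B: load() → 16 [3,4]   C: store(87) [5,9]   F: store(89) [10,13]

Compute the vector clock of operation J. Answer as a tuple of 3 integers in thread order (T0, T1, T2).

A, invoked 1, has no incoming edges; only T0's bump applies → (1, 0, 0)
from VC(A)=(1, 0, 0), B (invoked 3) maxes components and bumps T2 → (1, 0, 1)
from VC(A)=(1, 0, 0), D (invoked 6) maxes components and bumps T0 → (2, 0, 0)
from VC(B)=(1, 0, 1), C (invoked 5) maxes components and bumps T2 → (1, 0, 2)
from VC(D)=(2, 0, 0), G (invoked 11) maxes components and bumps T1 → (2, 1, 0)
from VC(D)=(2, 0, 0), E (invoked 8) maxes components and bumps T0 → (3, 0, 0)
from VC(C)=(1, 0, 2), F (invoked 10) maxes components and bumps T2 → (1, 0, 3)
from VC(E)=(3, 0, 0), VC(G)=(2, 1, 0), H (invoked 15) maxes components and bumps T1 → (3, 2, 0)
from VC(E)=(3, 0, 0), VC(H)=(3, 2, 0), I (invoked 17) maxes components and bumps T1 → (3, 3, 0)
from VC(E)=(3, 0, 0), VC(I)=(3, 3, 0), J (invoked 19) maxes components and bumps T1 → (3, 4, 0)
from VC(J)=(3, 4, 0), K (invoked 21) maxes components and bumps T1 → (3, 5, 0)
from VC(K)=(3, 5, 0), L (invoked 23) maxes components and bumps T1 → (3, 6, 0)
target: VC(J) = (3, 4, 0)

(3, 4, 0)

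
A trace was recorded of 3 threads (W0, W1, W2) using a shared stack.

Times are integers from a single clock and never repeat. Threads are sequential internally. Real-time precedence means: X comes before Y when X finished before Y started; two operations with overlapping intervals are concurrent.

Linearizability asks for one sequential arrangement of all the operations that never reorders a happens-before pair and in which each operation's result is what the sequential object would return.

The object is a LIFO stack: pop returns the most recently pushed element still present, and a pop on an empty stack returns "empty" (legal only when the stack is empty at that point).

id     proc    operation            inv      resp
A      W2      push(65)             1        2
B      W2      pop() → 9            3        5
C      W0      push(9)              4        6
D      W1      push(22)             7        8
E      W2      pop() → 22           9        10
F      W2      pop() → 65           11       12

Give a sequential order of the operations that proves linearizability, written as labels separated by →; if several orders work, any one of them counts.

step 1: A push(65) — stack <65>
step 2: C push(9) — stack <65,9>
step 3: B pop() → 9 — stack <65>
step 4: D push(22) — stack <65,22>
step 5: E pop() → 22 — stack <65>
step 6: F pop() → 65 — stack <>

A → C → B → D → E → F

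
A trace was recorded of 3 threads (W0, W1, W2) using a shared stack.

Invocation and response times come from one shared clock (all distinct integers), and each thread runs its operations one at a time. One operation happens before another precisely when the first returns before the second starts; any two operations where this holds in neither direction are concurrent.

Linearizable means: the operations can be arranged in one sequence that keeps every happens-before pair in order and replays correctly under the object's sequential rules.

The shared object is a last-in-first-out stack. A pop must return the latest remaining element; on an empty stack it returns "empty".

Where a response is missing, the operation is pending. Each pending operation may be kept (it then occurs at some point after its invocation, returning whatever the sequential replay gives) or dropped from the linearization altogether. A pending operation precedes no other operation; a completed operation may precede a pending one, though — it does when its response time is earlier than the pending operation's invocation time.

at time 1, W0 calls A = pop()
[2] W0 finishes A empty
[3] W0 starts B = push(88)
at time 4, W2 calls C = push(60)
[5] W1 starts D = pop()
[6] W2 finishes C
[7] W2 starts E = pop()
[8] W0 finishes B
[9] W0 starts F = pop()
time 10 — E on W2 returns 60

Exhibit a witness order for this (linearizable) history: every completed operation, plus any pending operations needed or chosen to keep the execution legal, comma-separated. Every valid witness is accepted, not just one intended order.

step 1: A pop() → empty — stack <>
step 2: B push(88) — stack <88>
step 3: C push(60) — stack <88,60>
step 4: E pop() → 60 — stack <88>

A, B, C, E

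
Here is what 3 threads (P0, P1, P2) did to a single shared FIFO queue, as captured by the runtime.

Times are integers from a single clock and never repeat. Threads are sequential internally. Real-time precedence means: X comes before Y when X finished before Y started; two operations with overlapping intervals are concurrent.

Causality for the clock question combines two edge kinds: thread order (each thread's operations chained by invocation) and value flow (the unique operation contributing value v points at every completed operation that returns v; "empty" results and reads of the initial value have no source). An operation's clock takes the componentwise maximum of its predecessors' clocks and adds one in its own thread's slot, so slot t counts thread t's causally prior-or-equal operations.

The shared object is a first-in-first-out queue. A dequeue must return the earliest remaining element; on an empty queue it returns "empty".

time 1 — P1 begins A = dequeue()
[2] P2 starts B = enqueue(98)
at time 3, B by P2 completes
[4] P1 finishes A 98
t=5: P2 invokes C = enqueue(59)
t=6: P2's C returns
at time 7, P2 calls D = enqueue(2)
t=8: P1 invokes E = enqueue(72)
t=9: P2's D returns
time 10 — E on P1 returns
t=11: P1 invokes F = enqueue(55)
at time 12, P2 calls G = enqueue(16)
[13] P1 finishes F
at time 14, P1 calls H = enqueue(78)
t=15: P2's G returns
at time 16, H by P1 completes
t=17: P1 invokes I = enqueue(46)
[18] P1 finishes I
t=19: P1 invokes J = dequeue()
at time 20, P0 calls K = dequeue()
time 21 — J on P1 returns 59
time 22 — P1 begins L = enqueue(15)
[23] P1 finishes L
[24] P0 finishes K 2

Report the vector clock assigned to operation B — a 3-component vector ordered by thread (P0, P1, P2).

B (invocation 2): nothing precedes it; P2's component alone gives (0, 0, 1)
from VC(B)=(0, 0, 1), C (invoked 5) maxes components and bumps P2 → (0, 0, 2)
from VC(B)=(0, 0, 1), A (invoked 1) maxes components and bumps P1 → (0, 1, 1)
from VC(C)=(0, 0, 2), D (invoked 7) maxes components and bumps P2 → (0, 0, 3)
from VC(A)=(0, 1, 1), E (invoked 8) maxes components and bumps P1 → (0, 2, 1)
from VC(D)=(0, 0, 3), G (invoked 12) maxes components and bumps P2 → (0, 0, 4)
from VC(E)=(0, 2, 1), F (invoked 11) maxes components and bumps P1 → (0, 3, 1)
from VC(D)=(0, 0, 3), K (invoked 20) maxes components and bumps P0 → (1, 0, 3)
from VC(F)=(0, 3, 1), H (invoked 14) maxes components and bumps P1 → (0, 4, 1)
from VC(H)=(0, 4, 1), I (invoked 17) maxes components and bumps P1 → (0, 5, 1)
from VC(C)=(0, 0, 2), VC(I)=(0, 5, 1), J (invoked 19) maxes components and bumps P1 → (0, 6, 2)
from VC(J)=(0, 6, 2), L (invoked 22) maxes components and bumps P1 → (0, 7, 2)
target: VC(B) = (0, 0, 1)

(0, 0, 1)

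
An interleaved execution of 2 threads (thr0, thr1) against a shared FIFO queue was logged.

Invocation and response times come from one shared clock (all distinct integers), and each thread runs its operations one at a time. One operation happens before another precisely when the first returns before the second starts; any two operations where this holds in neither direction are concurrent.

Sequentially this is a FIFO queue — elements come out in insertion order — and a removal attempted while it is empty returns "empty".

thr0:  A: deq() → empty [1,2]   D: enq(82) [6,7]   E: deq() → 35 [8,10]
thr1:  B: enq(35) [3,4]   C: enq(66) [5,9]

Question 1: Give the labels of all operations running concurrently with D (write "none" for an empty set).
C

concurrent with D ([6,7]): every op whose interval crosses 6..7
A [1,2]: before
B [3,4]: before
C [5,9]: concurrent
E [8,10]: after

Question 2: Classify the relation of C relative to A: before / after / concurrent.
after

C spans [5,9], A spans [1,2]
resp(A)=2 < inv(C)=5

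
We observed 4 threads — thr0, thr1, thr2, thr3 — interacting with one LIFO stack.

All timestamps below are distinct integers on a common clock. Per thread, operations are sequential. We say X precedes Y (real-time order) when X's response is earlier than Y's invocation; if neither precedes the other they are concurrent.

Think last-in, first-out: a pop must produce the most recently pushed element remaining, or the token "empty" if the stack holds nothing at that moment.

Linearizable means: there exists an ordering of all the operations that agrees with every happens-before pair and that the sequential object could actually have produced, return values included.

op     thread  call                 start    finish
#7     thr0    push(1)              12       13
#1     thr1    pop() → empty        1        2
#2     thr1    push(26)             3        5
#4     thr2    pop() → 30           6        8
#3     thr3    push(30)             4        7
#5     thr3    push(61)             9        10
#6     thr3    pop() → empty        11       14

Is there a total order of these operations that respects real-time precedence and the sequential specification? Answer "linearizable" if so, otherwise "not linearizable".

not linearizable

events 1..13 are fine; event 14 — the response of #6 at time 14 — makes the prefix non-linearizable
no legal order exists: 6 real-time-consistent candidates over 7 completed LIFO stack operations, all rejected
one such order, #1, #2, #3, #4, #5, #6, #7, breaks at step 6 where #6 pop() → empty is illegal
one such order, #1, #2, #3, #4, #5, #7, #6, breaks at step 7 where #6 pop() → empty is illegal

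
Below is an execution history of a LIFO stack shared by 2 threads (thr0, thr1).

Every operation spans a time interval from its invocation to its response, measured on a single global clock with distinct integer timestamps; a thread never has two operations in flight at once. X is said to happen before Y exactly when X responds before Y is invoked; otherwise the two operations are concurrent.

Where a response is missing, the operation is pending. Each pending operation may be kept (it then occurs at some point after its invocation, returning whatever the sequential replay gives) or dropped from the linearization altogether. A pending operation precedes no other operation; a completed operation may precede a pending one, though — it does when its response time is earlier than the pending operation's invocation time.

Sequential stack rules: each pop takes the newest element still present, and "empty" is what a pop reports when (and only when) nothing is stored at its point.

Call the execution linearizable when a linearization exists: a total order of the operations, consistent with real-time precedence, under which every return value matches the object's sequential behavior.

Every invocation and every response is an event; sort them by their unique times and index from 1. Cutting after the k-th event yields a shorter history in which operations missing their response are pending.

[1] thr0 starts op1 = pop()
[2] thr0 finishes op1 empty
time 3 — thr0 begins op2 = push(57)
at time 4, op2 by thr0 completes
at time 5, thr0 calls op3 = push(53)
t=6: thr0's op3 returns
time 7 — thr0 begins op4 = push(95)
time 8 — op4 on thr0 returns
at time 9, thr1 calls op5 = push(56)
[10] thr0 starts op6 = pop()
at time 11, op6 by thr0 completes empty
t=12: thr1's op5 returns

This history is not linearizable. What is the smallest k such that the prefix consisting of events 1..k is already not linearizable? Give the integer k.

events 1..10 are linearizable; a witness order is op1, op2, op3, op4:
1. op1 pop() → empty, leaving stack <>
2. op2 push(57), leaving stack <57>
3. op3 push(53), leaving stack <57,53>
4. op4 push(95), leaving stack <57,53,95>
with event 11 included (op6 responding at time 11), all real-time-consistent orders fail
completion choices over the 1 pending operation (op5) were checked; none helps
take op1, op2, op3, op4, op6 (pending dropped): step 5 already fails, because op6 pop() → empty cannot occur there

11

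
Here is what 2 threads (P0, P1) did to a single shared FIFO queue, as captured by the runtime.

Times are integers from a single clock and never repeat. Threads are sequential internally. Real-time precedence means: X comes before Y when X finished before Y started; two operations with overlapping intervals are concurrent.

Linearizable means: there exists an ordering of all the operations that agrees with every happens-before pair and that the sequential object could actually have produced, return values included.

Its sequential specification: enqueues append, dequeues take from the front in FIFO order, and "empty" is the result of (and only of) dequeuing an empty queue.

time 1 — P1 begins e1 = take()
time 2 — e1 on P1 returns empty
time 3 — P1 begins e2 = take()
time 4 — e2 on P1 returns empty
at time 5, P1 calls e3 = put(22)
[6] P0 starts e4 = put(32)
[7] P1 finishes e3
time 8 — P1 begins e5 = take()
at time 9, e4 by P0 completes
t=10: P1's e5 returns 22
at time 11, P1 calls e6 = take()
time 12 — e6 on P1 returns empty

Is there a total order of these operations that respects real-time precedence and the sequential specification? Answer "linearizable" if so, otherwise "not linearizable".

through event 11 a valid linearization exists; event 12 (e6 responding at time 12) ends that
no legal order exists: 3 real-time-consistent candidates over 6 completed FIFO queue operations, all rejected
one such order, e1, e2, e3, e4, e5, e6, breaks at step 6 where e6 take() → empty is illegal
one such order, e1, e2, e3, e5, e4, e6, breaks at step 6 where e6 take() → empty is illegal

not linearizable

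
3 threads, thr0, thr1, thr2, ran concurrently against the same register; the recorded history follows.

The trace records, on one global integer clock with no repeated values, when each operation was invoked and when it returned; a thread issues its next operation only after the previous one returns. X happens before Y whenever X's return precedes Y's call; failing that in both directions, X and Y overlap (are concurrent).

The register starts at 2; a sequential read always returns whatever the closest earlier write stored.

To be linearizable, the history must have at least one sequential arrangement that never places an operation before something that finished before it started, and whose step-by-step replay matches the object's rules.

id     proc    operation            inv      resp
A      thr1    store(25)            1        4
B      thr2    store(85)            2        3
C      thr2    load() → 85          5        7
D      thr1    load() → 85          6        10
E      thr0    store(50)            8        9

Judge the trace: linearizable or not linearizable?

one valid linearization: A, B, C, D, E
1. A store(25), leaving value 25
2. B store(85), leaving value 85
3. C load() → 85, leaving value 85
4. D load() → 85, leaving value 85
5. E store(50), leaving value 50

linearizable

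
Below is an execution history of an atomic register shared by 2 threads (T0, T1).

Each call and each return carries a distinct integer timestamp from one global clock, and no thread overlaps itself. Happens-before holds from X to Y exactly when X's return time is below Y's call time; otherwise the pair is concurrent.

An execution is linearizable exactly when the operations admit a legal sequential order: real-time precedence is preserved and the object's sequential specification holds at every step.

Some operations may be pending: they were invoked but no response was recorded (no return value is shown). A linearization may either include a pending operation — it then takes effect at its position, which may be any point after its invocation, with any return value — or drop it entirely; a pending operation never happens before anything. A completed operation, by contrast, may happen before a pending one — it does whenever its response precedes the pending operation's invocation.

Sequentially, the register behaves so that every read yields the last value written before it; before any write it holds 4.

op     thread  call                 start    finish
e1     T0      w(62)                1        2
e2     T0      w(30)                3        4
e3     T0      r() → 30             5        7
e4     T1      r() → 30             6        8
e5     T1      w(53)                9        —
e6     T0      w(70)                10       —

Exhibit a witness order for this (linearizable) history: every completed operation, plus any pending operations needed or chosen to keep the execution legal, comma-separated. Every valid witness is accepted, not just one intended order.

e1, e2, e3, e4

1. e1 w(62), leaving value 62
2. e2 w(30), leaving value 30
3. e3 r() → 30, leaving value 30
4. e4 r() → 30, leaving value 30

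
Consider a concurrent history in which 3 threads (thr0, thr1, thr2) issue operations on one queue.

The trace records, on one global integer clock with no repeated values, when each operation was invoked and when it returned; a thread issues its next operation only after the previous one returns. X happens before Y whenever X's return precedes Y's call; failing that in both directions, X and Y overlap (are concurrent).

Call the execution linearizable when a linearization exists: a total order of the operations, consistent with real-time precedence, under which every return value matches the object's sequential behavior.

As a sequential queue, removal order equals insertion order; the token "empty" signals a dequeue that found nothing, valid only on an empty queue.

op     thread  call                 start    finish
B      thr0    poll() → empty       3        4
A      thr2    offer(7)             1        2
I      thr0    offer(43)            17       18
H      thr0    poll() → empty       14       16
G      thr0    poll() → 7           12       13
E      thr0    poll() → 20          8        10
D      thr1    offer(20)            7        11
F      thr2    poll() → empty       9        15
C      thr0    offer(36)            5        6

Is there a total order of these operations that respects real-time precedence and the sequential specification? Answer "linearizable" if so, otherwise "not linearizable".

not linearizable

prefix check: 1..3 passes, 1..4 fails once B's time-4 response joins
exhaustive check: the 2 completed queue ops admit one real-time order; illegal
e.g. A, B: illegal at step 2, since B poll() → empty cannot apply there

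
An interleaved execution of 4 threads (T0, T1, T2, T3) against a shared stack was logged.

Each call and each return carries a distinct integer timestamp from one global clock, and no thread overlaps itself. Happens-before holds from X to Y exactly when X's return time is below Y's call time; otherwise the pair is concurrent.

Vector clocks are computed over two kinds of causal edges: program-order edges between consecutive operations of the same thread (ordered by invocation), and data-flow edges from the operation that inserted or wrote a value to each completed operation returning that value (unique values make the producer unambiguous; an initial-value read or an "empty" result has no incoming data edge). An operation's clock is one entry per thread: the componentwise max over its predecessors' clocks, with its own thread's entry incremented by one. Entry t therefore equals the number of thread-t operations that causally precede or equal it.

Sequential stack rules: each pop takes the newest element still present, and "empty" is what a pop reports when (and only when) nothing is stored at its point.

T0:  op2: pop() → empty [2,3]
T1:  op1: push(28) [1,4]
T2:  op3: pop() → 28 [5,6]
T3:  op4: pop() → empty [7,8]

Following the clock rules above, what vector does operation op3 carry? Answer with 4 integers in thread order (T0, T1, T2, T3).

op4 (invocation 7): nothing precedes it; T3's component alone gives (0, 0, 0, 1)
op1 (invocation 1): nothing precedes it; T1's component alone gives (0, 1, 0, 0)
op2 (invocation 2): nothing precedes it; T0's component alone gives (1, 0, 0, 0)
invoked at 5, op3 merges VC(op1)=(0, 1, 0, 0) and bumps T2's slot → (0, 1, 1, 0)
target: VC(op3) = (0, 1, 1, 0)

(0, 1, 1, 0)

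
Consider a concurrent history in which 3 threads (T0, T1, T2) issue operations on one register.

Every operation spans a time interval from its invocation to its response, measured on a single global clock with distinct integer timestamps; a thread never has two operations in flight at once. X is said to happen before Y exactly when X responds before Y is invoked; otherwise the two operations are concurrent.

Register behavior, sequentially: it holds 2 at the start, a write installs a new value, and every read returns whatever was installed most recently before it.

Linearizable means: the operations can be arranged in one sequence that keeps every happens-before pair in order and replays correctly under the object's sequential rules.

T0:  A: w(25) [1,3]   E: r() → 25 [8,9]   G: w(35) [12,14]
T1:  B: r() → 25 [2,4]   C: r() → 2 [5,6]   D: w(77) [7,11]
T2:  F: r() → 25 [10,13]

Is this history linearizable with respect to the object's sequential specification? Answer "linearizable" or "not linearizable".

cut after 5 events: linearizable; cut after 6 events (C responds, time 6): not linearizable
real-time-consistent orders of the 3 completed operations: 2 — all fail the register replay
for example A, B, C fails at step 3: C r() → 2 is not legal there
for example B, A, C fails at step 1: B r() → 25 is not legal there

not linearizable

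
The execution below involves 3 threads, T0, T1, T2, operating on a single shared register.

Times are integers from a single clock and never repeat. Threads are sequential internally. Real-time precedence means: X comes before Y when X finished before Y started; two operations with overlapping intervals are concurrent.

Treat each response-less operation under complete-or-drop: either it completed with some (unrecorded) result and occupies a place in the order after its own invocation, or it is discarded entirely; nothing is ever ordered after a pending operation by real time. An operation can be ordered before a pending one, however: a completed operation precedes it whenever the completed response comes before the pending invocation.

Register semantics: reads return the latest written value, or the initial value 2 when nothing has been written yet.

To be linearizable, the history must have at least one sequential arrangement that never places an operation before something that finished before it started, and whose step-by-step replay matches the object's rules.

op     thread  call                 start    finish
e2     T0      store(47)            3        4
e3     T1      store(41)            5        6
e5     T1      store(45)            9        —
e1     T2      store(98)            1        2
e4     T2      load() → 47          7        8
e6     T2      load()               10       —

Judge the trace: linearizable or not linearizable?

already the first 8 events (up to e4's response at time 8) admit no linearization; the first 7 still do
the sole real-time-consistent order of 4 completed operations fails the register replay
e.g. e1, e2, e3, e4: illegal at step 4, since e4 load() → 47 cannot apply there

not linearizable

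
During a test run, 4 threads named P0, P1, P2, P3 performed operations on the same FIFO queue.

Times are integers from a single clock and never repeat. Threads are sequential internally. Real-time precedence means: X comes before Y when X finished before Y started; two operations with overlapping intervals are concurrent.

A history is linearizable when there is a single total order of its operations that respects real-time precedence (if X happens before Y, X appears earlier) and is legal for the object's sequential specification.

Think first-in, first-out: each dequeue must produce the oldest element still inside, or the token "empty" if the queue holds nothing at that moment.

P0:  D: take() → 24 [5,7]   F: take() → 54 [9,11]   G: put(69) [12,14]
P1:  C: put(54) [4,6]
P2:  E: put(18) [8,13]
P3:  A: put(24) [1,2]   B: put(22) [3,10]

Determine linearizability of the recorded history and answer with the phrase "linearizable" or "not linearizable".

linearizable

a witness: A, C, B, D, E, F, G
step 1: A put(24) — queue <24>
step 2: C put(54) — queue <24,54>
step 3: B put(22) — queue <24,54,22>
step 4: D take() → 24 — queue <54,22>
step 5: E put(18) — queue <54,22,18>
step 6: F take() → 54 — queue <22,18>
step 7: G put(69) — queue <22,18,69>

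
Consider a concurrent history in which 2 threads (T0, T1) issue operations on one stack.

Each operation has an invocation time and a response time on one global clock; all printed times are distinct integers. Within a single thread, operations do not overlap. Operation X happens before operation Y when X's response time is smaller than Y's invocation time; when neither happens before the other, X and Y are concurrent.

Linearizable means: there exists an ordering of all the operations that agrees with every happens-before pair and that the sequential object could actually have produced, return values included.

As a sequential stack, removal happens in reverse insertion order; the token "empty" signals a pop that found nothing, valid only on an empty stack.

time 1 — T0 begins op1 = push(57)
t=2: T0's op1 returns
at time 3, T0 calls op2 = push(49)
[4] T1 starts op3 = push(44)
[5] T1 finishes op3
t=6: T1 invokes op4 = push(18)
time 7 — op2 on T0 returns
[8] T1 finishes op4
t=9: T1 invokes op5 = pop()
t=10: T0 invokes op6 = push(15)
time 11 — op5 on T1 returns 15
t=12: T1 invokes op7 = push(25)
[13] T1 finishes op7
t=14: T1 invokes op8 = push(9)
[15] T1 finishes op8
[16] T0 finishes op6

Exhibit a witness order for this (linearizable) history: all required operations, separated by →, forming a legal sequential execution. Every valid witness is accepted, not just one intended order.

1. op1 push(57), leaving stack <57>
2. op2 push(49), leaving stack <57,49>
3. op3 push(44), leaving stack <57,49,44>
4. op4 push(18), leaving stack <57,49,44,18>
5. op6 push(15), leaving stack <57,49,44,18,15>
6. op5 pop() → 15, leaving stack <57,49,44,18>
7. op7 push(25), leaving stack <57,49,44,18,25>
8. op8 push(9), leaving stack <57,49,44,18,25,9>

op1 → op2 → op3 → op4 → op6 → op5 → op7 → op8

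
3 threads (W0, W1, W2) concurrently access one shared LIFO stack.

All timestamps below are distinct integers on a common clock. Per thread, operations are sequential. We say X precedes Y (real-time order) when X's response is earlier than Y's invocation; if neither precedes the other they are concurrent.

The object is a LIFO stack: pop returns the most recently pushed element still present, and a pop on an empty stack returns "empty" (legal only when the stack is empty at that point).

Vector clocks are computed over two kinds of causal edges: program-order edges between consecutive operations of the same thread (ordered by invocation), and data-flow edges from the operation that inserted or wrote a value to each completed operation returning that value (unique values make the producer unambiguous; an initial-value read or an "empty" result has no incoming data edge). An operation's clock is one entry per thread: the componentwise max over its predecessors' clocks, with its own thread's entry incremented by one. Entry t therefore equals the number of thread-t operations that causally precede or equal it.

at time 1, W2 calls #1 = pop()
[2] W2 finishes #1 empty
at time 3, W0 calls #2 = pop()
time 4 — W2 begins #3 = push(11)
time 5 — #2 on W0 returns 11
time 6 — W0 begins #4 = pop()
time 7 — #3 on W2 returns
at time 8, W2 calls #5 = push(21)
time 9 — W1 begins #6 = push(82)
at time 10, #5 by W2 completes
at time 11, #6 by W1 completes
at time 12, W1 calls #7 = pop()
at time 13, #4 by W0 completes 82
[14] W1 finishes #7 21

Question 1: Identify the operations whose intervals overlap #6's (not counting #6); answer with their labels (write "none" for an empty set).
#4, #5

#6 runs from 9 to 11; window-overlapping ops are concurrent
#1 [1,2]: before
#2 [3,5]: before
#3 [4,7]: before
#4 [6,13]: concurrent
#5 [8,10]: concurrent
#7 [12,14]: after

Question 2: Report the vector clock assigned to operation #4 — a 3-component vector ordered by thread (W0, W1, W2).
(2, 1, 2)

no predecessors for #1 (invoked 1): W2 increments from zero → (0, 0, 1)
no predecessors for #6 (invoked 9): W1 increments from zero → (0, 1, 0)
merge at #3 (invoked 4): VC(#1)=(0, 0, 1), own-thread bump on W2 → (0, 0, 2)
merge at #5 (invoked 8): VC(#3)=(0, 0, 2), own-thread bump on W2 → (0, 0, 3)
merge at #2 (invoked 3): VC(#3)=(0, 0, 2), own-thread bump on W0 → (1, 0, 2)
merge at #7 (invoked 12): VC(#5)=(0, 0, 3), VC(#6)=(0, 1, 0), own-thread bump on W1 → (0, 2, 3)
merge at #4 (invoked 6): VC(#2)=(1, 0, 2), VC(#6)=(0, 1, 0), own-thread bump on W0 → (2, 1, 2)
target: VC(#4) = (2, 1, 2)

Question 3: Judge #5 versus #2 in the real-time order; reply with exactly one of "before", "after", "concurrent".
after

#5 spans [8,10], #2 spans [3,5]
resp(#2)=5 < inv(#5)=8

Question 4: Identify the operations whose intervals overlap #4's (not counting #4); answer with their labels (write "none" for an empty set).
#3, #5, #6, #7

concurrent with #4 ([6,13]): every op whose interval crosses 6..13
#1 [1,2]: before
#2 [3,5]: before
#3 [4,7]: concurrent
#5 [8,10]: concurrent
#6 [9,11]: concurrent
#7 [12,14]: concurrent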